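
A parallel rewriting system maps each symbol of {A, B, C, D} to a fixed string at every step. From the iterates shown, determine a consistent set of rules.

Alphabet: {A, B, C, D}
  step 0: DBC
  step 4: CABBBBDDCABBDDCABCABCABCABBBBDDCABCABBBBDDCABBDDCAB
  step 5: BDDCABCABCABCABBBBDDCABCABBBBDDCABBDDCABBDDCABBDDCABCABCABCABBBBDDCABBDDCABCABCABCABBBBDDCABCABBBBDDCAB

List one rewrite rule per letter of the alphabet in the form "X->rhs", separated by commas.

A->D, B->CAB, C->BD, D->B

  step 4 ⇒ step 5: CABBBBDDCABBDDCABCABCABCABBBBDDCABCABBBBDDCABBDDCAB ⇒ BD·D·CAB·CAB·CAB·CAB·B·B·BD·D·CAB·CAB·B·B·BD·D·CAB·BD·D·CAB·BD·D·CAB·BD·D·CAB·CAB·CAB·CAB·B·B·BD·D·CAB·BD·D·CAB·CAB·CAB·CAB·B·B·BD·D·CAB·CAB·B·B·BD·D·CAB
    A ↦ D
    B ↦ CAB
    C ↦ BD
    D ↦ B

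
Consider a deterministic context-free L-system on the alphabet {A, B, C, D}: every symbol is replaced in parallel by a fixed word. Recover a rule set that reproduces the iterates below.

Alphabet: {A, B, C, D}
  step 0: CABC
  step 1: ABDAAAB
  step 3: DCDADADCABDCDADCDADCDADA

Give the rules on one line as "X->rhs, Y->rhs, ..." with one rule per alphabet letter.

A->DA, B->A, C->AB, D->DC

  step 0 ⇒ step 1: CABC ⇒ AB·DA·A·AB
    A ↦ DA
    B ↦ A
    C ↦ AB
    D ↦ DC  (constrained at step 1)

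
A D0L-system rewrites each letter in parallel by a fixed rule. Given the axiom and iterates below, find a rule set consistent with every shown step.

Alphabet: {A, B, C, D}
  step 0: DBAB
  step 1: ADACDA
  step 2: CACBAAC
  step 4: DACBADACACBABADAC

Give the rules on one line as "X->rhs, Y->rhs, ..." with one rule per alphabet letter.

A->C, B->DA, C->BA, D->A

  step 1 ⇒ step 2: ADACDA ⇒ C·A·C·BA·A·C
    A ↦ C
    C ↦ BA
    D ↦ A
  step 0 ⇒ step 1: DBAB ⇒ A·DA·C·DA
    B ↦ DA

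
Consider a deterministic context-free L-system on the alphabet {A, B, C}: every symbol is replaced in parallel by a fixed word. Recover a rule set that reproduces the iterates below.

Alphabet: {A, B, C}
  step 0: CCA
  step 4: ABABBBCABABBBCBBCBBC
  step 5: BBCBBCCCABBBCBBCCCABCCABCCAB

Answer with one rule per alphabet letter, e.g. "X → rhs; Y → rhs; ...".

  step 4 ⇒ step 5: ABABBBCABABBBCBBCBBC ⇒ BB·C·BB·C·C·C·AB·BB·C·BB·C·C·C·AB·C·C·AB·C·C·AB
    A ↦ BB
    B ↦ C
    C ↦ AB

A->BB, B->C, C->AB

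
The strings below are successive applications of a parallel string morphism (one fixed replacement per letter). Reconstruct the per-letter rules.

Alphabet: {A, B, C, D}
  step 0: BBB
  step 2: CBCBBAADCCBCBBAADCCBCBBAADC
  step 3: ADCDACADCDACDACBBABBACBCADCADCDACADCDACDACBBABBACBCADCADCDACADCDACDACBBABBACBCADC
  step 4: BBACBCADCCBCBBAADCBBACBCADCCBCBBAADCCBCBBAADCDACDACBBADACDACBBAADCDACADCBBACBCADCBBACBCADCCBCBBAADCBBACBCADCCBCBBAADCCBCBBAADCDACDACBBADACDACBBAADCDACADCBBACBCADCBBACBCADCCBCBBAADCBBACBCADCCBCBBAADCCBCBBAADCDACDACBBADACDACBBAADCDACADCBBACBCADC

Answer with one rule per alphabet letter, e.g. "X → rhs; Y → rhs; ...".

  step 3 ⇒ step 4: ADCDACADCDACDACBBABBACBCADCADCDACADCDACDACBBABBACBCADCADCDACADCDACDACBBABBACBCADC ⇒ BBA·CBC·ADC·CBC·BBA·ADC·BBA·CBC·ADC·CBC·BBA·ADC·CBC·BBA·ADC·DAC·DAC·BBA·DAC·DAC·BBA·ADC·DAC·ADC·BBA·CBC·ADC·BBA·CBC·ADC·CBC·BBA·ADC·BBA·CBC·ADC·CBC·BBA·ADC·CBC·BBA·ADC·DAC·DAC·BBA·DAC·DAC·BBA·ADC·DAC·ADC·BBA·CBC·ADC·BBA·CBC·ADC·CBC·BBA·ADC·BBA·CBC·ADC·CBC·BBA·ADC·CBC·BBA·ADC·DAC·DAC·BBA·DAC·DAC·BBA·ADC·DAC·ADC·BBA·CBC·ADC
    A ↦ BBA
    B ↦ DAC
    C ↦ ADC
    D ↦ CBC

A->BBA, B->DAC, C->ADC, D->CBC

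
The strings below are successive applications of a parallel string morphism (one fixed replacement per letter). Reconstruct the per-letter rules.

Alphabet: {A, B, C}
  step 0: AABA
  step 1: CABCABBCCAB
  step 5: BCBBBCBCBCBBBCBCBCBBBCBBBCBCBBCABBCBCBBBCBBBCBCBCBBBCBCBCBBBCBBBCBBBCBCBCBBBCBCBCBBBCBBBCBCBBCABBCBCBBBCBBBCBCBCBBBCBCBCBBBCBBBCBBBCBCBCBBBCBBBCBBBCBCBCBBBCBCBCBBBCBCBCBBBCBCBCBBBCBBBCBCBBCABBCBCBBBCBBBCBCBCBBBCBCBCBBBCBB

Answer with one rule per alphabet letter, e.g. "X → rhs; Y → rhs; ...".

  step 0 ⇒ step 1: AABA ⇒ CAB·CAB·BC·CAB
    A ↦ CAB
    B ↦ BC
    C ↦ BB  (constrained at step 1)

A->CAB, B->BC, C->BB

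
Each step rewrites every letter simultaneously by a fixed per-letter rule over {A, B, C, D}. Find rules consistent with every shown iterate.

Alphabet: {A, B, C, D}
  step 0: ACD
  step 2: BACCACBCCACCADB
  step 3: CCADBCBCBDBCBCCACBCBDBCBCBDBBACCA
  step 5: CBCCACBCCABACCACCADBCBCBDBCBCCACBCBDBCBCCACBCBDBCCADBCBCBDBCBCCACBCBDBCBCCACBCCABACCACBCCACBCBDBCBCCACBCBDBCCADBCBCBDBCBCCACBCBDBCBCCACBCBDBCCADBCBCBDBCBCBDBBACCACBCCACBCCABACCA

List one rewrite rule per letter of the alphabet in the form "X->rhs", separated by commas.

  step 2 ⇒ step 3: BACCACBCCACCADB ⇒ CCA·DB·CB·CB·DB·CB·CCA·CB·CB·DB·CB·CB·DB·BA·CCA
    A ↦ DB
    B ↦ CCA
    C ↦ CB
    D ↦ BA

A->DB, B->CCA, C->CB, D->BA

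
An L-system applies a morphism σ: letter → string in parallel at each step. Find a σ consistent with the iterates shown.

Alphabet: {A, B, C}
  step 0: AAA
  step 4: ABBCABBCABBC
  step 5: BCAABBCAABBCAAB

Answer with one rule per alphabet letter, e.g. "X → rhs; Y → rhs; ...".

  step 4 ⇒ step 5: ABBCABBCABBC ⇒ BC·A·A·B·BC·A·A·B·BC·A·A·B
    A ↦ BC
    B ↦ A
    C ↦ B

A->BC, B->A, C->B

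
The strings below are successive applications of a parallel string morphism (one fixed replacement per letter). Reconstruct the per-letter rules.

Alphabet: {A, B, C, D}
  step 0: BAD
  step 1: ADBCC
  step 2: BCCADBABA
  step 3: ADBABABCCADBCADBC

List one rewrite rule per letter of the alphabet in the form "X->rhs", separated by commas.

  step 2 ⇒ step 3: BCCADBABA ⇒ AD·BA·BA·BC·C·AD·BC·AD·BC
    A ↦ BC
    B ↦ AD
    C ↦ BA
    D ↦ C

A->BC, B->AD, C->BA, D->C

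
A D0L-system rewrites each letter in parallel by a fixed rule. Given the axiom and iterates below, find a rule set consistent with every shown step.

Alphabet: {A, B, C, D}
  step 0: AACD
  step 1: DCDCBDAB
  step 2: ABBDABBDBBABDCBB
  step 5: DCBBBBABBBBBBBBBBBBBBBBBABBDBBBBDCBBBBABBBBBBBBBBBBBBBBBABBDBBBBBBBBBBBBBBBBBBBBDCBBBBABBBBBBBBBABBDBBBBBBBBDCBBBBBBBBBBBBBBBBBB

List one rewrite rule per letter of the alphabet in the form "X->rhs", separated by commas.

  step 1 ⇒ step 2: DCDCBDAB ⇒ AB·BD·AB·BD·BB·AB·DC·BB
    A ↦ DC
    B ↦ BB
    C ↦ BD
    D ↦ AB

A->DC, B->BB, C->BD, D->AB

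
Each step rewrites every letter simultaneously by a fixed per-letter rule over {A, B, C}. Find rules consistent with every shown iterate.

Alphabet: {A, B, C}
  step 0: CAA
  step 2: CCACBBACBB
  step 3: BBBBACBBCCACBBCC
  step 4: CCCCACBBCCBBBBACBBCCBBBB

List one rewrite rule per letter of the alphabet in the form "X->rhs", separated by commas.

A->AC, B->C, C->BB

  step 3 ⇒ step 4: BBBBACBBCCACBBCC ⇒ C·C·C·C·AC·BB·C·C·BB·BB·AC·BB·C·C·BB·BB
    A ↦ AC
    B ↦ C
    C ↦ BB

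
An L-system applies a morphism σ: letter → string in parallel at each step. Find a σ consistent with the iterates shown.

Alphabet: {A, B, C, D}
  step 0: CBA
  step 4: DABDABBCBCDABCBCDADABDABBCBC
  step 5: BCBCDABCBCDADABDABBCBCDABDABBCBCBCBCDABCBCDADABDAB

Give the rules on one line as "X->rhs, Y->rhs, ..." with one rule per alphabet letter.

A->BC, B->DA, C->B, D->BC

  step 4 ⇒ step 5: DABDABBCBCDABCBCDADABDABBCBC ⇒ BC·BC·DA·BC·BC·DA·DA·B·DA·B·BC·BC·DA·B·DA·B·BC·BC·BC·BC·DA·BC·BC·DA·DA·B·DA·B
    A ↦ BC
    B ↦ DA
    C ↦ B
    D ↦ BC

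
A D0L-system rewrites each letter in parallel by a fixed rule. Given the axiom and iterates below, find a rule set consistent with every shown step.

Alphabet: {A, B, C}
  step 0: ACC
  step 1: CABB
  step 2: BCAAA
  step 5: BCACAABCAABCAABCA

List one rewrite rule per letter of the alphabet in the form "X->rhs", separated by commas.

A->CA, B->A, C->B

  step 1 ⇒ step 2: CABB ⇒ B·CA·A·A
    A ↦ CA
    B ↦ A
    C ↦ B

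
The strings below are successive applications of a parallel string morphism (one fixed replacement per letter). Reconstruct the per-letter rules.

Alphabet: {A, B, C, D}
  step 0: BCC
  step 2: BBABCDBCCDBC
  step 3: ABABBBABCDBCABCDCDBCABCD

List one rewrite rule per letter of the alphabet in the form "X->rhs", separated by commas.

  step 2 ⇒ step 3: BBABCDBCCDBC ⇒ AB·AB·BB·AB·CD·BC·AB·CD·CD·BC·AB·CD
    A ↦ BB
    B ↦ AB
    C ↦ CD
    D ↦ BC

A->BB, B->AB, C->CD, D->BC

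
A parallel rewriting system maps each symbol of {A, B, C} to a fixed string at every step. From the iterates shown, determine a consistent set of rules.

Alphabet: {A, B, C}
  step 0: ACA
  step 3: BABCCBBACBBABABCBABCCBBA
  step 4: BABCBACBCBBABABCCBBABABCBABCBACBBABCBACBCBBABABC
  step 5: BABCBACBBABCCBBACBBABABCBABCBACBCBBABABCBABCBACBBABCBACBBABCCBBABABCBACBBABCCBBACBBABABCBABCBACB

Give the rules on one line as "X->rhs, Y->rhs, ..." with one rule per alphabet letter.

A->BC, B->BA, C->CB

  step 4 ⇒ step 5: BABCBACBCBBABABCCBBABABCBABCBACBBABCBACBCBBABABC ⇒ BA·BC·BA·CB·BA·BC·CB·BA·CB·BA·BA·BC·BA·BC·BA·CB·CB·BA·BA·BC·BA·BC·BA·CB·BA·BC·BA·CB·BA·BC·CB·BA·BA·BC·BA·CB·BA·BC·CB·BA·CB·BA·BA·BC·BA·BC·BA·CB
    A ↦ BC
    B ↦ BA
    C ↦ CB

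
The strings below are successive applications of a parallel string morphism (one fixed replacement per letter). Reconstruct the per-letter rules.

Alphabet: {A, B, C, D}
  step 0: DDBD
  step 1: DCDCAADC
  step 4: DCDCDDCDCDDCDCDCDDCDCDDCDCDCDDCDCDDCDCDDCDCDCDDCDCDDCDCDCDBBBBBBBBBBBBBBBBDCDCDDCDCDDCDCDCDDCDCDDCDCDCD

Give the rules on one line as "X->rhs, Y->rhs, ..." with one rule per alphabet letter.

  step 0 ⇒ step 1: DDBD ⇒ DC·DC·AA·DC
    B ↦ AA
    D ↦ DC
    A ↦ BB  (constrained at step 1)
    C ↦ DCD  (constrained at step 1)

A->BB, B->AA, C->DCD, D->DC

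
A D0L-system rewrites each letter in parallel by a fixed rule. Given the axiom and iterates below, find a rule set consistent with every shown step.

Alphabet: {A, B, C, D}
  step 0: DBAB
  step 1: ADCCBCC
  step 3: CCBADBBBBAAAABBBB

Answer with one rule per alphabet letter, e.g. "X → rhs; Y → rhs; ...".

  step 0 ⇒ step 1: DBAB ⇒ AD·CC·B·CC
    A ↦ B
    B ↦ CC
    D ↦ AD
    C ↦ AA  (constrained at step 1)

A->B, B->CC, C->AA, D->AD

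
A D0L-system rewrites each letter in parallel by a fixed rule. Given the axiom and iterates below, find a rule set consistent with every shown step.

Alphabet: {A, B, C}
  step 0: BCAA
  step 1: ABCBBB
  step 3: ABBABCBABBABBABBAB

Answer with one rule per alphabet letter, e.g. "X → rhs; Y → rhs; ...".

A->B, B->AB, C->CB

  step 0 ⇒ step 1: BCAA ⇒ AB·CB·B·B
    A ↦ B
    B ↦ AB
    C ↦ CB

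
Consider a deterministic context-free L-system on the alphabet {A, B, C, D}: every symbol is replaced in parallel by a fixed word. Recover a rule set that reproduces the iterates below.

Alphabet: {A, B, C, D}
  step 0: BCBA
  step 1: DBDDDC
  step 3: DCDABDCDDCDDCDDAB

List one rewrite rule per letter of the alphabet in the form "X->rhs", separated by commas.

A->DC, B->D, C->BD, D->AB

  step 0 ⇒ step 1: BCBA ⇒ D·BD·D·DC
    A ↦ DC
    B ↦ D
    C ↦ BD
    D ↦ AB  (constrained at step 1)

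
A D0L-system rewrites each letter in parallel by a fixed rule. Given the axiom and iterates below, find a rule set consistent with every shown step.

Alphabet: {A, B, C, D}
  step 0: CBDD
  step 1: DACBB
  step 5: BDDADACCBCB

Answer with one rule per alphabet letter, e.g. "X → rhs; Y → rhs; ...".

A->D, B->C, C->DA, D->B

  step 0 ⇒ step 1: CBDD ⇒ DA·C·B·B
    B ↦ C
    C ↦ DA
    D ↦ B
    A ↦ D  (constrained at step 1)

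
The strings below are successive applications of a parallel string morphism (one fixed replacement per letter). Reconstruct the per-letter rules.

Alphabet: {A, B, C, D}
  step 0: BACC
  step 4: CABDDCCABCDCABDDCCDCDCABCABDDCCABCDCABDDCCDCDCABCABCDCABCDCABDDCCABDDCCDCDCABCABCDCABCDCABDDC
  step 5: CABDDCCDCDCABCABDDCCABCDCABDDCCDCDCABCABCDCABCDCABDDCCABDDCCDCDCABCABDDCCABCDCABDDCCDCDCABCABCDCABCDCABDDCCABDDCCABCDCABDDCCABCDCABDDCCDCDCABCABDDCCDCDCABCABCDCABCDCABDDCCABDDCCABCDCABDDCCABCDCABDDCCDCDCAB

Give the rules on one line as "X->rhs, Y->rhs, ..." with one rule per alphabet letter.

  step 4 ⇒ step 5: CABDDCCABCDCABDDCCDCDCABCABDDCCABCDCABDDCCDCDCABCABCDCABCDCABDDCCABDDCCDCDCABCABCDCABCDCABDDC ⇒ CAB·D·DC·CD·CD·CAB·CAB·D·DC·CAB·CD·CAB·D·DC·CD·CD·CAB·CAB·CD·CAB·CD·CAB·D·DC·CAB·D·DC·CD·CD·CAB·CAB·D·DC·CAB·CD·CAB·D·DC·CD·CD·CAB·CAB·CD·CAB·CD·CAB·D·DC·CAB·D·DC·CAB·CD·CAB·D·DC·CAB·CD·CAB·D·DC·CD·CD·CAB·CAB·D·DC·CD·CD·CAB·CAB·CD·CAB·CD·CAB·D·DC·CAB·D·DC·CAB·CD·CAB·D·DC·CAB·CD·CAB·D·DC·CD·CD·CAB
    A ↦ D
    B ↦ DC
    C ↦ CAB
    D ↦ CD

A->D, B->DC, C->CAB, D->CD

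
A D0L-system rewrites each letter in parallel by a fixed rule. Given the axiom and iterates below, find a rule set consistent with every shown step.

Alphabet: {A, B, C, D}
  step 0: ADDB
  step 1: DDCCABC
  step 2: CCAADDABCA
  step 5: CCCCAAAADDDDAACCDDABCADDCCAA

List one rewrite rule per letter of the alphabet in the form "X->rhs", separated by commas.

  step 1 ⇒ step 2: DDCCABC ⇒ C·C·A·A·DD·ABC·A
    A ↦ DD
    B ↦ ABC
    C ↦ A
    D ↦ C

A->DD, B->ABC, C->A, D->C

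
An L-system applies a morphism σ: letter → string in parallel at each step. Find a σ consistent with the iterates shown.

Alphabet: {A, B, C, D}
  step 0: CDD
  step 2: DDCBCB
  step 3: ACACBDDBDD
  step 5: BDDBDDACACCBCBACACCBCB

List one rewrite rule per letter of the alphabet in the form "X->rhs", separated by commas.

A->C, B->DD, C->B, D->AC

  step 2 ⇒ step 3: DDCBCB ⇒ AC·AC·B·DD·B·DD
    B ↦ DD
    C ↦ B
    D ↦ AC
    A ↦ C  (constrained at step 3)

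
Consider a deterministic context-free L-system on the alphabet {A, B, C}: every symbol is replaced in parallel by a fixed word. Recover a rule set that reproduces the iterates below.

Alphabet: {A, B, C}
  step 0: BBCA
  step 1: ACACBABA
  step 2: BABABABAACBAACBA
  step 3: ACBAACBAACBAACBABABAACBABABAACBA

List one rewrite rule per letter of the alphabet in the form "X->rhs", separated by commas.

  step 2 ⇒ step 3: BABABABAACBAACBA ⇒ AC·BA·AC·BA·AC·BA·AC·BA·BA·BA·AC·BA·BA·BA·AC·BA
    A ↦ BA
    B ↦ AC
    C ↦ BA

A->BA, B->AC, C->BA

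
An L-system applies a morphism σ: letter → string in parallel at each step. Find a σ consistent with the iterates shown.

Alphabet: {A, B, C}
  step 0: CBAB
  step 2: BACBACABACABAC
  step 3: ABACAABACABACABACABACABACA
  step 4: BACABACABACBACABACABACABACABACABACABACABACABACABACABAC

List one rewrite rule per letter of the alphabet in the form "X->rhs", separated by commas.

A->BAC, B->A, C->A

  step 3 ⇒ step 4: ABACAABACABACABACABACABACA ⇒ BAC·A·BAC·A·BAC·BAC·A·BAC·A·BAC·A·BAC·A·BAC·A·BAC·A·BAC·A·BAC·A·BAC·A·BAC·A·BAC
    A ↦ BAC
    B ↦ A
    C ↦ A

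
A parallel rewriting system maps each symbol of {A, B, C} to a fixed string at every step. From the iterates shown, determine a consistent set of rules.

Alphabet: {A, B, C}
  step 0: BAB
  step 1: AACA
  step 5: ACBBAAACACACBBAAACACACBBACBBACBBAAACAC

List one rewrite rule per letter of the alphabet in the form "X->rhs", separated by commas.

  step 0 ⇒ step 1: BAB ⇒ A·AC·A
    A ↦ AC
    B ↦ A
    C ↦ BB  (constrained at step 1)

A->AC, B->A, C->BB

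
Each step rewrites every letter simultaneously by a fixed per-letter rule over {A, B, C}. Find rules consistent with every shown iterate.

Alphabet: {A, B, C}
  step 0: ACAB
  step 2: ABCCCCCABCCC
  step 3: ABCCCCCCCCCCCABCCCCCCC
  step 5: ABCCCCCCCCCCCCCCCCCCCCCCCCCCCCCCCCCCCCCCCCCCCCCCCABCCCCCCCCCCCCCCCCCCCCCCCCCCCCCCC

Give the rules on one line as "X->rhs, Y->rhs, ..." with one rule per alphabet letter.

A->AB, B->C, C->CC

  step 2 ⇒ step 3: ABCCCCCABCCC ⇒ AB·C·CC·CC·CC·CC·CC·AB·C·CC·CC·CC
    A ↦ AB
    B ↦ C
    C ↦ CC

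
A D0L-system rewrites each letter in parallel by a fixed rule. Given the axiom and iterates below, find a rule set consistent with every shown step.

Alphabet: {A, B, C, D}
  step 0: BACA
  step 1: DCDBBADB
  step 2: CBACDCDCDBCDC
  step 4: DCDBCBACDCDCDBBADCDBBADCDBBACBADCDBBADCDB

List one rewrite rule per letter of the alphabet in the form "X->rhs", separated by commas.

A->DB, B->DC, C->BA, D->C

  step 1 ⇒ step 2: DCDBBADB ⇒ C·BA·C·DC·DC·DB·C·DC
    A ↦ DB
    B ↦ DC
    C ↦ BA
    D ↦ C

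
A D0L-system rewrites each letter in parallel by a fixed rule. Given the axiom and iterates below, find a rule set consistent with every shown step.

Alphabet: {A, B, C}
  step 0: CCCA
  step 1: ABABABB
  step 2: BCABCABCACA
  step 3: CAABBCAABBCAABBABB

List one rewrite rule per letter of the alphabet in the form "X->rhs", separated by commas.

  step 2 ⇒ step 3: BCABCABCACA ⇒ CA·AB·B·CA·AB·B·CA·AB·B·AB·B
    A ↦ B
    B ↦ CA
    C ↦ AB

A->B, B->CA, C->AB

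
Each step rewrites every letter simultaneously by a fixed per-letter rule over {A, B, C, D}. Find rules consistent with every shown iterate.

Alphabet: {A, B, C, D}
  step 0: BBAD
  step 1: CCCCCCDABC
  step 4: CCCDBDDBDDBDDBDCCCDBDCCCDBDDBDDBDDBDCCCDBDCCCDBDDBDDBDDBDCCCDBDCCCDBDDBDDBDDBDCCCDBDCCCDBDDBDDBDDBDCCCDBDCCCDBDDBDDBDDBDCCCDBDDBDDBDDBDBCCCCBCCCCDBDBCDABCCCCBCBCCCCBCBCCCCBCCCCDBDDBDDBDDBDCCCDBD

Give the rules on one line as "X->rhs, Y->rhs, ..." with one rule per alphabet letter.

A->DA, B->CCC, C->DBD, D->BC

  step 0 ⇒ step 1: BBAD ⇒ CCC·CCC·DA·BC
    A ↦ DA
    B ↦ CCC
    D ↦ BC
    C ↦ DBD  (constrained at step 1)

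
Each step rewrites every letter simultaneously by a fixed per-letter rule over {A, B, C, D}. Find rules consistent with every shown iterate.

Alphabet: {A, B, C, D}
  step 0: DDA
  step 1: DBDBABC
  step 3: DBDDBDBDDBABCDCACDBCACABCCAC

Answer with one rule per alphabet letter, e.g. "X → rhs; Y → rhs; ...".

A->ABC, B->D, C->CAC, D->DB

  step 0 ⇒ step 1: DDA ⇒ DB·DB·ABC
    A ↦ ABC
    D ↦ DB
    B ↦ D  (constrained at step 1)
    C ↦ CAC  (constrained at step 1)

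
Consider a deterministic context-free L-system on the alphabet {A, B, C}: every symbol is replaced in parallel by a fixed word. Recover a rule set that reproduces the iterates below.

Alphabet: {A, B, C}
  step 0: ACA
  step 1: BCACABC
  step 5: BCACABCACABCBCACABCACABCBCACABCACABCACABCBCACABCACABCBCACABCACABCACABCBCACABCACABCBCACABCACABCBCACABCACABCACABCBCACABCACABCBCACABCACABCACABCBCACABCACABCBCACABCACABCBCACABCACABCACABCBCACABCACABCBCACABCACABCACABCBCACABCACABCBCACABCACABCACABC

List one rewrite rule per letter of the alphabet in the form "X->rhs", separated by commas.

A->BC, B->BC, C->ACA

  step 0 ⇒ step 1: ACA ⇒ BC·ACA·BC
    A ↦ BC
    C ↦ ACA
    B ↦ BC  (constrained at step 1)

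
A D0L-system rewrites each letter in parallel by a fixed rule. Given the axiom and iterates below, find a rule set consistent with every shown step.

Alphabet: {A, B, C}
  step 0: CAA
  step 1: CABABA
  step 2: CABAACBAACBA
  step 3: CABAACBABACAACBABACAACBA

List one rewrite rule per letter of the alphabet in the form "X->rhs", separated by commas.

A->BA, B->AC, C->CA

  step 2 ⇒ step 3: CABAACBAACBA ⇒ CA·BA·AC·BA·BA·CA·AC·BA·BA·CA·AC·BA
    A ↦ BA
    B ↦ AC
    C ↦ CA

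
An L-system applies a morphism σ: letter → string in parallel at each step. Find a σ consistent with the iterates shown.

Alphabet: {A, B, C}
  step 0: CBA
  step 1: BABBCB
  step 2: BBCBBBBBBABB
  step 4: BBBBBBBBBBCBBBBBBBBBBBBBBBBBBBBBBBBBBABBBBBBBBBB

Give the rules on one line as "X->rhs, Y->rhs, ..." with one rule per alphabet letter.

A->CB, B->BB, C->BA

  step 1 ⇒ step 2: BABBCB ⇒ BB·CB·BB·BB·BA·BB
    A ↦ CB
    B ↦ BB
    C ↦ BA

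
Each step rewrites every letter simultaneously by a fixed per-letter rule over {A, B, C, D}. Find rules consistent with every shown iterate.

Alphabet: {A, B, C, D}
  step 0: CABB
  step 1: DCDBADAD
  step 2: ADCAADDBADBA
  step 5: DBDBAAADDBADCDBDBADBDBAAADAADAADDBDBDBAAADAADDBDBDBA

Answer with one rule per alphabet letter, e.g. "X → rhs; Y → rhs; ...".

  step 1 ⇒ step 2: DCDBADAD ⇒ A·DC·A·AD·DB·A·DB·A
    A ↦ DB
    B ↦ AD
    C ↦ DC
    D ↦ A

A->DB, B->AD, C->DC, D->A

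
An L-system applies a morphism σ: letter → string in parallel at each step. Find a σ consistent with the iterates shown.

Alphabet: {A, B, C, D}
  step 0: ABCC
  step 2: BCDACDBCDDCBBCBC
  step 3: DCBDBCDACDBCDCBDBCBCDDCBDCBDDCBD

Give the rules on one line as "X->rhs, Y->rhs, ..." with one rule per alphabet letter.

  step 2 ⇒ step 3: BCDACDBCDDCBBCBC ⇒ DCB·D·BC·DAC·D·BC·DCB·D·BC·BC·D·DCB·DCB·D·DCB·D
    A ↦ DAC
    B ↦ DCB
    C ↦ D
    D ↦ BC

A->DAC, B->DCB, C->D, D->BC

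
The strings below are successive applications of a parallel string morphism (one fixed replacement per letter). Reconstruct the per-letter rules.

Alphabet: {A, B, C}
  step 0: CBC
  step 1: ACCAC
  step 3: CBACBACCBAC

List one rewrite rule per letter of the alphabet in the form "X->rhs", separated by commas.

  step 0 ⇒ step 1: CBC ⇒ AC·C·AC
    B ↦ C
    C ↦ AC
    A ↦ B  (constrained at step 1)

A->B, B->C, C->AC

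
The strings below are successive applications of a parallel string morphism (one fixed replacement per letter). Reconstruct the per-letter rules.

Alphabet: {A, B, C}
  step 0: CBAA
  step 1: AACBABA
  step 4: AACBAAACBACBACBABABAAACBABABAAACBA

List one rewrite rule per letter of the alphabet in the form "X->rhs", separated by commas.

A->BA, B->C, C->AA

  step 0 ⇒ step 1: CBAA ⇒ AA·C·BA·BA
    A ↦ BA
    B ↦ C
    C ↦ AA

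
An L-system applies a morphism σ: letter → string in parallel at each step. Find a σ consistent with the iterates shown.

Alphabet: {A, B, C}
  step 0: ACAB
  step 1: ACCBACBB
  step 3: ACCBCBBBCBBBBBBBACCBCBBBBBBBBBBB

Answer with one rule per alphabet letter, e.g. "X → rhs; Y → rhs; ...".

  step 0 ⇒ step 1: ACAB ⇒ AC·CB·AC·BB
    A ↦ AC
    B ↦ BB
    C ↦ CB

A->AC, B->BB, C->CB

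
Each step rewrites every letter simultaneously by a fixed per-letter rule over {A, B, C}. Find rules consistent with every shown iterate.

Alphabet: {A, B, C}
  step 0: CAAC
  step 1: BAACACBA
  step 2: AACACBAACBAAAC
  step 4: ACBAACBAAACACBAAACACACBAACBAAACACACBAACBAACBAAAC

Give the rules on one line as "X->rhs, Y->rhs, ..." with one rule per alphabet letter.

  step 1 ⇒ step 2: BAACACBA ⇒ A·AC·AC·BA·AC·BA·A·AC
    A ↦ AC
    B ↦ A
    C ↦ BA

A->AC, B->A, C->BA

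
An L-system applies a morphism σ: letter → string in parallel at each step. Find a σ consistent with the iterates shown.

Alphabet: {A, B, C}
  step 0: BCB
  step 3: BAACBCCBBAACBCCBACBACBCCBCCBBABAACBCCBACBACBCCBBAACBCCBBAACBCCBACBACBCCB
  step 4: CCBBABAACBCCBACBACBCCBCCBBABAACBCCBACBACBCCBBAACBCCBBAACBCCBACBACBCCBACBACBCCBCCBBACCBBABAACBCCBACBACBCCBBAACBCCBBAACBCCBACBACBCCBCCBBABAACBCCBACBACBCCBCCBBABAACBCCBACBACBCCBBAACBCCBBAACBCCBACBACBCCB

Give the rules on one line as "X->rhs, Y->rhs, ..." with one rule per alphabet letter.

  step 3 ⇒ step 4: BAACBCCBBAACBCCBACBACBCCBCCBBABAACBCCBACBACBCCBBAACBCCBBAACBCCBACBACBCCB ⇒ CCB·BA·BA·ACB·CCB·ACB·ACB·CCB·CCB·BA·BA·ACB·CCB·ACB·ACB·CCB·BA·ACB·CCB·BA·ACB·CCB·ACB·ACB·CCB·ACB·ACB·CCB·CCB·BA·CCB·BA·BA·ACB·CCB·ACB·ACB·CCB·BA·ACB·CCB·BA·ACB·CCB·ACB·ACB·CCB·CCB·BA·BA·ACB·CCB·ACB·ACB·CCB·CCB·BA·BA·ACB·CCB·ACB·ACB·CCB·BA·ACB·CCB·BA·ACB·CCB·ACB·ACB·CCB
    A ↦ BA
    B ↦ CCB
    C ↦ ACB

A->BA, B->CCB, C->ACB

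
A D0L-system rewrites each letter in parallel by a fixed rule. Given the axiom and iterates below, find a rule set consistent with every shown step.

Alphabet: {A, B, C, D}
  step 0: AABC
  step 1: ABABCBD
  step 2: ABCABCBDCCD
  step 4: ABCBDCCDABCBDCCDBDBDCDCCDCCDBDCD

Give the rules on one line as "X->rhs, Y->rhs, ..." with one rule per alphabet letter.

  step 1 ⇒ step 2: ABABCBD ⇒ AB·C·AB·C·BD·C·CD
    A ↦ AB
    B ↦ C
    C ↦ BD
    D ↦ CD

A->AB, B->C, C->BD, D->CD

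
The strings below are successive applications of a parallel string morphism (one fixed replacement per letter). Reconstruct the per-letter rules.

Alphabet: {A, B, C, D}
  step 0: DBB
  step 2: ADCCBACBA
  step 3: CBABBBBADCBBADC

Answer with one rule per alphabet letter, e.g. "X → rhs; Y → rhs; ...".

A->C, B->AD, C->BB, D->BA

  step 2 ⇒ step 3: ADCCBACBA ⇒ C·BA·BB·BB·AD·C·BB·AD·C
    A ↦ C
    B ↦ AD
    C ↦ BB
    D ↦ BA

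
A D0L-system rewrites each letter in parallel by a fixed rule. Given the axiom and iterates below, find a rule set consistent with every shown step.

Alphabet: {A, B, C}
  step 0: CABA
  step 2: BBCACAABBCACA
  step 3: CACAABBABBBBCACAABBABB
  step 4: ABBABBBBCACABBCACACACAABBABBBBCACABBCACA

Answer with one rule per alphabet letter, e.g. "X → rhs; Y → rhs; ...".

  step 3 ⇒ step 4: CACAABBABBBBCACAABBABB ⇒ A·BB·A·BB·BB·CA·CA·BB·CA·CA·CA·CA·A·BB·A·BB·BB·CA·CA·BB·CA·CA
    A ↦ BB
    B ↦ CA
    C ↦ A

A->BB, B->CA, C->A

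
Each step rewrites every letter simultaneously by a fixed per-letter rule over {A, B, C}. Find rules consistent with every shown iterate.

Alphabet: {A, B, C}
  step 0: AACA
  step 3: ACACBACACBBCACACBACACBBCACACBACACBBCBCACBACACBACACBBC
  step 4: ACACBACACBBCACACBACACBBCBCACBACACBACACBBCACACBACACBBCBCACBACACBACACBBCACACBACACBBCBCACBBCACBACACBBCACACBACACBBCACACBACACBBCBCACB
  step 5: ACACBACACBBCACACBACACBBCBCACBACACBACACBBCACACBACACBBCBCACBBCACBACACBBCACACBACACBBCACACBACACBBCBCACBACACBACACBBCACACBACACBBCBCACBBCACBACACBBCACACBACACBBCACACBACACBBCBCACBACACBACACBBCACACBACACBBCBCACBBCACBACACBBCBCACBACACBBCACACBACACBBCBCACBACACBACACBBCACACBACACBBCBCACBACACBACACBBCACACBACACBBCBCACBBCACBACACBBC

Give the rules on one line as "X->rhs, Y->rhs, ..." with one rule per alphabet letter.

  step 4 ⇒ step 5: ACACBACACBBCACACBACACBBCBCACBACACBACACBBCACACBACACBBCBCACBACACBACACBBCACACBACACBBCBCACBBCACBACACBBCACACBACACBBCACACBACACBBCBCACB ⇒ AC·ACB·AC·ACB·BC·AC·ACB·AC·ACB·BC·BC·ACB·AC·ACB·AC·ACB·BC·AC·ACB·AC·ACB·BC·BC·ACB·BC·ACB·AC·ACB·BC·AC·ACB·AC·ACB·BC·AC·ACB·AC·ACB·BC·BC·ACB·AC·ACB·AC·ACB·BC·AC·ACB·AC·ACB·BC·BC·ACB·BC·ACB·AC·ACB·BC·AC·ACB·AC·ACB·BC·AC·ACB·AC·ACB·BC·BC·ACB·AC·ACB·AC·ACB·BC·AC·ACB·AC·ACB·BC·BC·ACB·BC·ACB·AC·ACB·BC·BC·ACB·AC·ACB·BC·AC·ACB·AC·ACB·BC·BC·ACB·AC·ACB·AC·ACB·BC·AC·ACB·AC·ACB·BC·BC·ACB·AC·ACB·AC·ACB·BC·AC·ACB·AC·ACB·BC·BC·ACB·BC·ACB·AC·ACB·BC
    A ↦ AC
    B ↦ BC
    C ↦ ACB

A->AC, B->BC, C->ACB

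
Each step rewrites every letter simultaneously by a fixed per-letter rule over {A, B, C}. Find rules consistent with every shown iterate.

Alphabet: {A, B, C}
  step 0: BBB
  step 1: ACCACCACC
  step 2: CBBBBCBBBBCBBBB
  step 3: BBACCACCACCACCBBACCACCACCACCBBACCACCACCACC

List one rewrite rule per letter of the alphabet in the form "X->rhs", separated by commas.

A->C, B->ACC, C->BB

  step 2 ⇒ step 3: CBBBBCBBBBCBBBB ⇒ BB·ACC·ACC·ACC·ACC·BB·ACC·ACC·ACC·ACC·BB·ACC·ACC·ACC·ACC
    B ↦ ACC
    C ↦ BB
  step 1 ⇒ step 2: ACCACCACC ⇒ C·BB·BB·C·BB·BB·C·BB·BB
    A ↦ C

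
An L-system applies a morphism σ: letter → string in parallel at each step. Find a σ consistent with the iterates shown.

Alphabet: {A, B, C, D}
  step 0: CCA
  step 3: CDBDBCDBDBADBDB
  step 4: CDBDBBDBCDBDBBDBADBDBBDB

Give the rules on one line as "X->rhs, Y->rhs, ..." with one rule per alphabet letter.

A->AD, B->DB, C->CD, D->B

  step 3 ⇒ step 4: CDBDBCDBDBADBDB ⇒ CD·B·DB·B·DB·CD·B·DB·B·DB·AD·B·DB·B·DB
    A ↦ AD
    B ↦ DB
    C ↦ CD
    D ↦ B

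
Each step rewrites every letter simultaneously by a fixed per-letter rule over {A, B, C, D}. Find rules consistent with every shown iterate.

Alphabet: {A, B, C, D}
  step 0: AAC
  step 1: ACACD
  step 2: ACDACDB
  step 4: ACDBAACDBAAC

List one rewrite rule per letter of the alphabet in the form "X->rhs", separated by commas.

A->AC, B->A, C->D, D->B

  step 1 ⇒ step 2: ACACD ⇒ AC·D·AC·D·B
    A ↦ AC
    C ↦ D
    D ↦ B
    B ↦ A  (constrained at step 2)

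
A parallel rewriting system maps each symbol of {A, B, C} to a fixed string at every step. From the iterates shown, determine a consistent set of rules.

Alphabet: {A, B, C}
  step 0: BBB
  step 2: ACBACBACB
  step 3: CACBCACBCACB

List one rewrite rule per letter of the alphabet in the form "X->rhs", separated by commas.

A->C, B->CB, C->A

  step 2 ⇒ step 3: ACBACBACB ⇒ C·A·CB·C·A·CB·C·A·CB
    A ↦ C
    B ↦ CB
    C ↦ A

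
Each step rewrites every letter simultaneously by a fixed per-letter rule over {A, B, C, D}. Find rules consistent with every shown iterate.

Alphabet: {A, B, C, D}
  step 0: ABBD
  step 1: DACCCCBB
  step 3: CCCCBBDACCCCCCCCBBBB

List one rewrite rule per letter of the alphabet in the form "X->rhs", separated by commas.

A->DA, B->CC, C->B, D->BB

  step 0 ⇒ step 1: ABBD ⇒ DA·CC·CC·BB
    A ↦ DA
    B ↦ CC
    D ↦ BB
    C ↦ B  (constrained at step 1)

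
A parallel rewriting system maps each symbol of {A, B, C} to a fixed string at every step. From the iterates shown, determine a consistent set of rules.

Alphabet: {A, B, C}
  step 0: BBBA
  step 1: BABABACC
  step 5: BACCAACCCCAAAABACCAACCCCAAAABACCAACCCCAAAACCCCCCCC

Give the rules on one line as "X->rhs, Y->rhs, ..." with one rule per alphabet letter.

  step 0 ⇒ step 1: BBBA ⇒ BA·BA·BA·CC
    A ↦ CC
    B ↦ BA
    C ↦ A  (constrained at step 1)

A->CC, B->BA, C->A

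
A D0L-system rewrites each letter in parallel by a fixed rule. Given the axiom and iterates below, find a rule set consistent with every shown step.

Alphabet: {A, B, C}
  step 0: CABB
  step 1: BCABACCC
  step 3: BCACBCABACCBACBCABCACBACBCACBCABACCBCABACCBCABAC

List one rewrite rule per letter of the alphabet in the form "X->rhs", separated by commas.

A->BAC, B->C, C->BCA

  step 0 ⇒ step 1: CABB ⇒ BCA·BAC·C·C
    A ↦ BAC
    B ↦ C
    C ↦ BCA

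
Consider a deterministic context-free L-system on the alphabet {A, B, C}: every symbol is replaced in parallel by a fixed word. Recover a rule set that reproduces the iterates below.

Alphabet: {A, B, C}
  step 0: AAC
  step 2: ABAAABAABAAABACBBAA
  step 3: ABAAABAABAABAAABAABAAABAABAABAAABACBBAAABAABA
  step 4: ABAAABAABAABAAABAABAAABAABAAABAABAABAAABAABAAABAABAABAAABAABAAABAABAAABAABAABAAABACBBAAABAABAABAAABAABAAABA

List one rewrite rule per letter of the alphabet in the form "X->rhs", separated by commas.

  step 3 ⇒ step 4: ABAAABAABAABAAABAABAAABAABAABAAABACBBAAABAABA ⇒ ABA·A·ABA·ABA·ABA·A·ABA·ABA·A·ABA·ABA·A·ABA·ABA·ABA·A·ABA·ABA·A·ABA·ABA·ABA·A·ABA·ABA·A·ABA·ABA·A·ABA·ABA·ABA·A·ABA·CBB·A·A·ABA·ABA·ABA·A·ABA·ABA·A·ABA
    A ↦ ABA
    B ↦ A
    C ↦ CBB

A->ABA, B->A, C->CBB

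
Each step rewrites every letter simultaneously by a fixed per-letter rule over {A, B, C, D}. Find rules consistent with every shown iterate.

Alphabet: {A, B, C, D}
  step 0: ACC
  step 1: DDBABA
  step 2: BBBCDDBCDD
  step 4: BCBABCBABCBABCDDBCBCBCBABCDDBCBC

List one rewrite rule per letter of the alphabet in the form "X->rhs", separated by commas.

  step 1 ⇒ step 2: DDBABA ⇒ B·B·BC·DD·BC·DD
    A ↦ DD
    B ↦ BC
    D ↦ B
  step 0 ⇒ step 1: ACC ⇒ DD·BA·BA
    C ↦ BA

A->DD, B->BC, C->BA, D->B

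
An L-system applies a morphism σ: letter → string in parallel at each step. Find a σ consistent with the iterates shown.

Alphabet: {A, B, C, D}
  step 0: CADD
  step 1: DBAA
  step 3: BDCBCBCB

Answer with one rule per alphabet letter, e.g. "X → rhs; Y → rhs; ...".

  step 0 ⇒ step 1: CADD ⇒ D·B·A·A
    A ↦ B
    C ↦ D
    D ↦ A
    B ↦ CB  (constrained at step 1)

A->B, B->CB, C->D, D->A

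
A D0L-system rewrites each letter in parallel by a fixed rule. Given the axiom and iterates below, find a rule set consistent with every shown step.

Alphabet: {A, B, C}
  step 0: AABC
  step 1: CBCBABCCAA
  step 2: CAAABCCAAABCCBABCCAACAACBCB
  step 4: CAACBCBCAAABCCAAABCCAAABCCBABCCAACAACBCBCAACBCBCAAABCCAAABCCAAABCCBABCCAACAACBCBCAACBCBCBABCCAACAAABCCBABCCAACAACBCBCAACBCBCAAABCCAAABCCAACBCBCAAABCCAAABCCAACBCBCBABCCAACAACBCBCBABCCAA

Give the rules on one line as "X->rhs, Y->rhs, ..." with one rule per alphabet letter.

A->CB, B->ABC, C->CAA

  step 1 ⇒ step 2: CBCBABCCAA ⇒ CAA·ABC·CAA·ABC·CB·ABC·CAA·CAA·CB·CB
    A ↦ CB
    B ↦ ABC
    C ↦ CAA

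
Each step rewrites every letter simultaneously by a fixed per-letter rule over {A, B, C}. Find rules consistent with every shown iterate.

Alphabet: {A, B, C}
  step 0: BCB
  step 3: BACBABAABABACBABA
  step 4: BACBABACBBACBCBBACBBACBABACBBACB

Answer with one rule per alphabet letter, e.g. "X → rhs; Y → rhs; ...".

  step 3 ⇒ step 4: BACBABAABABACBABA ⇒ BA·CB·A·BA·CB·BA·CB·CB·BA·CB·BA·CB·A·BA·CB·BA·CB
    A ↦ CB
    B ↦ BA
    C ↦ A

A->CB, B->BA, C->A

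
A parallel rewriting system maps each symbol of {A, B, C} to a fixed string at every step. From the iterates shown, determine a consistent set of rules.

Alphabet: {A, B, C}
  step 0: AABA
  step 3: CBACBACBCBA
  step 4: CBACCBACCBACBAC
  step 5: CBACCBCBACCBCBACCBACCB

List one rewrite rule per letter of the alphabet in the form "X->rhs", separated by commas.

A->C, B->A, C->CB

  step 4 ⇒ step 5: CBACCBACCBACBAC ⇒ CB·A·C·CB·CB·A·C·CB·CB·A·C·CB·A·C·CB
    A ↦ C
    B ↦ A
    C ↦ CB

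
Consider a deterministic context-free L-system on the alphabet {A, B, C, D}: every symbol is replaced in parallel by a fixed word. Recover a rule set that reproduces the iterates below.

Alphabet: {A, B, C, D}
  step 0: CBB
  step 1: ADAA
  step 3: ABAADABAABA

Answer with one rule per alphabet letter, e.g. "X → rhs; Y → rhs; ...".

A->BA, B->A, C->AD, D->C

  step 0 ⇒ step 1: CBB ⇒ AD·A·A
    B ↦ A
    C ↦ AD
    A ↦ BA  (constrained at step 1)
    D ↦ C  (constrained at step 1)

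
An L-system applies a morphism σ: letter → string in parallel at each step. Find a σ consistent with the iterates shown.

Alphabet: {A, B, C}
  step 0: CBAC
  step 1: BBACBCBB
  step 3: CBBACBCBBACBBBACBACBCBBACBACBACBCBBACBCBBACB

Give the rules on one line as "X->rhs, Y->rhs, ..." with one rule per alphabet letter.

A->C, B->ACB, C->BB

  step 0 ⇒ step 1: CBAC ⇒ BB·ACB·C·BB
    A ↦ C
    B ↦ ACB
    C ↦ BB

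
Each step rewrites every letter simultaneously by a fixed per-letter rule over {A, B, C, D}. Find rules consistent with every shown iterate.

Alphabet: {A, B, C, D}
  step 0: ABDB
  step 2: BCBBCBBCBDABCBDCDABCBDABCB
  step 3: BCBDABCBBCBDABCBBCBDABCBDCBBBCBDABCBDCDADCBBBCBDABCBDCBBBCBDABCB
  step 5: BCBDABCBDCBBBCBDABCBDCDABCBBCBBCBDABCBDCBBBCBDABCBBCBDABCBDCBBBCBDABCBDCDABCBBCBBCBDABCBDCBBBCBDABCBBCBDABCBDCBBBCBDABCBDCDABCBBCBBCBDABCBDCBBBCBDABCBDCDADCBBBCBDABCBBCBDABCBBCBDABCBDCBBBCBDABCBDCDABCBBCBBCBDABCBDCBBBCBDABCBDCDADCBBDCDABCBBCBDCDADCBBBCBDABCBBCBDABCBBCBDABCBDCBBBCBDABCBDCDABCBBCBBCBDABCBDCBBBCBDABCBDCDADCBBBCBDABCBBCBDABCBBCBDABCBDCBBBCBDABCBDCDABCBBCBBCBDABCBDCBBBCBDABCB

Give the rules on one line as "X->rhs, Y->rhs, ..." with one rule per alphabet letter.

A->BB, B->BCB, C->DA, D->DC

  step 2 ⇒ step 3: BCBBCBBCBDABCBDCDABCBDABCB ⇒ BCB·DA·BCB·BCB·DA·BCB·BCB·DA·BCB·DC·BB·BCB·DA·BCB·DC·DA·DC·BB·BCB·DA·BCB·DC·BB·BCB·DA·BCB
    A ↦ BB
    B ↦ BCB
    C ↦ DA
    D ↦ DC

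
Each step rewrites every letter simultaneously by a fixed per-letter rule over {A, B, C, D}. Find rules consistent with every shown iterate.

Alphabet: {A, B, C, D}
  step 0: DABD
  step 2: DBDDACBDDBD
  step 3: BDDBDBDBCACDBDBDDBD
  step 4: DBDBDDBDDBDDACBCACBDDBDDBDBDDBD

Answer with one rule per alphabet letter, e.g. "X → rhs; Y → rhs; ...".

A->BC, B->D, C->AC, D->BD

  step 3 ⇒ step 4: BDDBDBDBCACDBDBDDBD ⇒ D·BD·BD·D·BD·D·BD·D·AC·BC·AC·BD·D·BD·D·BD·BD·D·BD
    A ↦ BC
    B ↦ D
    C ↦ AC
    D ↦ BD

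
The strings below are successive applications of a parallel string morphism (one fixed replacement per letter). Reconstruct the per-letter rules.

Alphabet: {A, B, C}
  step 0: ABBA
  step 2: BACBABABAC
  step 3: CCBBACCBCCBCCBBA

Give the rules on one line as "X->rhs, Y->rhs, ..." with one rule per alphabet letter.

A->CB, B->C, C->BA

  step 2 ⇒ step 3: BACBABABAC ⇒ C·CB·BA·C·CB·C·CB·C·CB·BA
    A ↦ CB
    B ↦ C
    C ↦ BA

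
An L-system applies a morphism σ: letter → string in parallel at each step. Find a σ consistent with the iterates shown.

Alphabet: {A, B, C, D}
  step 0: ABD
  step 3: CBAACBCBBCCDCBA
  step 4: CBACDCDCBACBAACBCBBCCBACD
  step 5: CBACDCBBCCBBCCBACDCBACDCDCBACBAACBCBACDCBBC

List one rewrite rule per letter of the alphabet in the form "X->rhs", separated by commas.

  step 4 ⇒ step 5: CBACDCDCBACBAACBCBBCCBACD ⇒ CB·A·CD·CB·BC·CB·BC·CB·A·CD·CB·A·CD·CD·CB·A·CB·A·A·CB·CB·A·CD·CB·BC
    A ↦ CD
    B ↦ A
    C ↦ CB
    D ↦ BC

A->CD, B->A, C->CB, D->BC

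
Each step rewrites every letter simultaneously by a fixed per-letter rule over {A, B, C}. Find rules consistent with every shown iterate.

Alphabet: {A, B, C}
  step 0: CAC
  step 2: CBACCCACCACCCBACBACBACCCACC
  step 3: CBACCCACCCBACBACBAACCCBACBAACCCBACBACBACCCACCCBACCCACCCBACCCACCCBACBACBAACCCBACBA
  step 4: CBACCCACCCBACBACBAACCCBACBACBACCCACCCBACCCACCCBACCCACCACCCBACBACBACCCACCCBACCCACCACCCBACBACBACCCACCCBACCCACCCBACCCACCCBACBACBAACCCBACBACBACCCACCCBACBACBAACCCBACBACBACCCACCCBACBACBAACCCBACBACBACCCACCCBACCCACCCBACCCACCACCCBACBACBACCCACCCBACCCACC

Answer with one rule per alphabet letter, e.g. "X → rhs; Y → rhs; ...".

A->ACC, B->CCC, C->CBA

  step 3 ⇒ step 4: CBACCCACCCBACBACBAACCCBACBAACCCBACBACBACCCACCCBACCCACCCBACCCACCCBACBACBAACCCBACBA ⇒ CBA·CCC·ACC·CBA·CBA·CBA·ACC·CBA·CBA·CBA·CCC·ACC·CBA·CCC·ACC·CBA·CCC·ACC·ACC·CBA·CBA·CBA·CCC·ACC·CBA·CCC·ACC·ACC·CBA·CBA·CBA·CCC·ACC·CBA·CCC·ACC·CBA·CCC·ACC·CBA·CBA·CBA·ACC·CBA·CBA·CBA·CCC·ACC·CBA·CBA·CBA·ACC·CBA·CBA·CBA·CCC·ACC·CBA·CBA·CBA·ACC·CBA·CBA·CBA·CCC·ACC·CBA·CCC·ACC·CBA·CCC·ACC·ACC·CBA·CBA·CBA·CCC·ACC·CBA·CCC·ACC
    A ↦ ACC
    B ↦ CCC
    C ↦ CBA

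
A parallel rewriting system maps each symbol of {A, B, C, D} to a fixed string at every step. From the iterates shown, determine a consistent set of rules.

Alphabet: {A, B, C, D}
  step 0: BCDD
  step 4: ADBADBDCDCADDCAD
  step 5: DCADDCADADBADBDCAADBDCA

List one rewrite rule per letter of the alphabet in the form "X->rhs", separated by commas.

A->DC, B->D, C->DB, D->A

  step 4 ⇒ step 5: ADBADBDCDCADDCAD ⇒ DC·A·D·DC·A·D·A·DB·A·DB·DC·A·A·DB·DC·A
    A ↦ DC
    B ↦ D
    C ↦ DB
    D ↦ A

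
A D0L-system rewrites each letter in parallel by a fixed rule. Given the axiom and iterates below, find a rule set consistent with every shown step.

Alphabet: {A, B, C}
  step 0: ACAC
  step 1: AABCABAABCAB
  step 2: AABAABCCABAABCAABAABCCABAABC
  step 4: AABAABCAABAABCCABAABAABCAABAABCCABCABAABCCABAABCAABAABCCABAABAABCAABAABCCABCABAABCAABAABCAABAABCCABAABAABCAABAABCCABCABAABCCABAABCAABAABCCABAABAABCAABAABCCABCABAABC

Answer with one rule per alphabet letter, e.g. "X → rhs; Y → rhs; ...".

A->AAB, B->C, C->CAB

  step 1 ⇒ step 2: AABCABAABCAB ⇒ AAB·AAB·C·CAB·AAB·C·AAB·AAB·C·CAB·AAB·C
    A ↦ AAB
    B ↦ C
    C ↦ CAB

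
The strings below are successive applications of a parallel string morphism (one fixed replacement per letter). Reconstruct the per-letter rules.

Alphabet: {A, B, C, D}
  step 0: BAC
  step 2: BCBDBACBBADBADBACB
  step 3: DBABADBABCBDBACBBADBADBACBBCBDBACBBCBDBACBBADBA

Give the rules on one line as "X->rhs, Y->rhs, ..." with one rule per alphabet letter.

A->CB, B->DBA, C->BA, D->BCB

  step 2 ⇒ step 3: BCBDBACBBADBADBACB ⇒ DBA·BA·DBA·BCB·DBA·CB·BA·DBA·DBA·CB·BCB·DBA·CB·BCB·DBA·CB·BA·DBA
    A ↦ CB
    B ↦ DBA
    C ↦ BA
    D ↦ BCB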